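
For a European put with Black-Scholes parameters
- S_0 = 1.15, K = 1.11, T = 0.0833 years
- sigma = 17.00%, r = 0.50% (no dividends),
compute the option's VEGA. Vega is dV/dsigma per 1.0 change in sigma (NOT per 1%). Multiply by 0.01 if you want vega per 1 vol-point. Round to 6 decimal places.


Answer: Vega = 0.099609

Derivation:
d1 = 0.7545530325; d2 = 0.7054880755
phi(d1) = 0.3001077589; exp(-qT) = 1.0000000000; exp(-rT) = 0.9995835867
Vega = S * exp(-qT) * phi(d1) * sqrt(T) = 1.1500 * 1.0000000000 * 0.3001077589 * 0.2886173938 = 0.099609


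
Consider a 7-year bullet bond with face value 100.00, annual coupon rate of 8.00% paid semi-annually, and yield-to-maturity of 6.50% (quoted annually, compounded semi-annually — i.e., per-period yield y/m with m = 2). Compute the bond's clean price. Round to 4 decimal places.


Answer: Price = 108.3295

Derivation:
Coupon per period c = face * coupon_rate / m = 4.000000
Periods per year m = 2; per-period yield y/m = 0.032500
Number of cashflows N = 14
Cashflows (t years, CF_t, discount factor 1/(1+y/m)^(m*t), PV):
  t = 0.5000: CF_t = 4.000000, DF = 0.968523, PV = 3.874092
  t = 1.0000: CF_t = 4.000000, DF = 0.938037, PV = 3.752147
  t = 1.5000: CF_t = 4.000000, DF = 0.908510, PV = 3.634041
  t = 2.0000: CF_t = 4.000000, DF = 0.879913, PV = 3.519652
  t = 2.5000: CF_t = 4.000000, DF = 0.852216, PV = 3.408864
  t = 3.0000: CF_t = 4.000000, DF = 0.825391, PV = 3.301563
  t = 3.5000: CF_t = 4.000000, DF = 0.799410, PV = 3.197640
  t = 4.0000: CF_t = 4.000000, DF = 0.774247, PV = 3.096988
  t = 4.5000: CF_t = 4.000000, DF = 0.749876, PV = 2.999504
  t = 5.0000: CF_t = 4.000000, DF = 0.726272, PV = 2.905089
  t = 5.5000: CF_t = 4.000000, DF = 0.703411, PV = 2.813645
  t = 6.0000: CF_t = 4.000000, DF = 0.681270, PV = 2.725080
  t = 6.5000: CF_t = 4.000000, DF = 0.659826, PV = 2.639303
  t = 7.0000: CF_t = 104.000000, DF = 0.639056, PV = 66.461861
Price P = sum_t PV_t = 108.329469


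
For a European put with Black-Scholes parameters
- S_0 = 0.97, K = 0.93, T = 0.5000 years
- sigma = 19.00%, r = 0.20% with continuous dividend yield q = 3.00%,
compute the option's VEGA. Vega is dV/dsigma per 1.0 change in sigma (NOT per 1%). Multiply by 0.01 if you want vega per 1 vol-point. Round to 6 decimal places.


d1 = 0.2764153750; d2 = 0.1420650865
phi(d1) = 0.3839890421; exp(-qT) = 0.9851119396; exp(-rT) = 0.9990004998
Vega = S * exp(-qT) * phi(d1) * sqrt(T) = 0.9700 * 0.9851119396 * 0.3839890421 * 0.7071067812 = 0.259454

Answer: Vega = 0.259454


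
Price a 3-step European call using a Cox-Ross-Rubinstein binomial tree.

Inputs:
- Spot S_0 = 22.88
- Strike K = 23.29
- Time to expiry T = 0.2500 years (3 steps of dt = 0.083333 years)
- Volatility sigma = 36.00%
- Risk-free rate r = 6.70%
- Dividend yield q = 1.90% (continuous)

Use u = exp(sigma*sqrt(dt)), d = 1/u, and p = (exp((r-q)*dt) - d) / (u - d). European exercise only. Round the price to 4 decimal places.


Answer: Price = V(0,0) = 1.7020

Derivation:
dt = T/N = 0.083333
u = exp(sigma*sqrt(dt)) = 1.109515; d = 1/u = 0.901295
p = (exp((r-q)*dt) - d) / (u - d) = 0.493291
Discount per step: exp(-r*dt) = 0.994432
Stock lattice S(k, i) with i counting down-moves:
  k=0: S(0,0) = 22.8800
  k=1: S(1,0) = 25.3857; S(1,1) = 20.6216
  k=2: S(2,0) = 28.1658; S(2,1) = 22.8800; S(2,2) = 18.5862
  k=3: S(3,0) = 31.2504; S(3,1) = 25.3857; S(3,2) = 20.6216; S(3,3) = 16.7516
Terminal payoffs V(N, i) = max(S_T - K, 0):
  V(3,0) = 7.960404; V(3,1) = 2.095705; V(3,2) = 0.000000; V(3,3) = 0.000000
Backward induction: V(k, i) = exp(-r*dt) * [p * V(k+1, i) + (1-p) * V(k+1, i+1)].
  V(2,0) = exp(-r*dt) * [p*7.960404 + (1-p)*2.095705] = 4.960935
  V(2,1) = exp(-r*dt) * [p*2.095705 + (1-p)*0.000000] = 1.028037
  V(2,2) = exp(-r*dt) * [p*0.000000 + (1-p)*0.000000] = 0.000000
  V(1,0) = exp(-r*dt) * [p*4.960935 + (1-p)*1.028037] = 2.951577
  V(1,1) = exp(-r*dt) * [p*1.028037 + (1-p)*0.000000] = 0.504299
  V(0,0) = exp(-r*dt) * [p*2.951577 + (1-p)*0.504299] = 1.701991


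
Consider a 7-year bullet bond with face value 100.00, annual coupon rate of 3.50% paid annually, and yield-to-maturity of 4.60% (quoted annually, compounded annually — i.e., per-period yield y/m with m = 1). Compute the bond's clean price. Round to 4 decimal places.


Coupon per period c = face * coupon_rate / m = 3.500000
Periods per year m = 1; per-period yield y/m = 0.046000
Number of cashflows N = 7
Cashflows (t years, CF_t, discount factor 1/(1+y/m)^(m*t), PV):
  t = 1.0000: CF_t = 3.500000, DF = 0.956023, PV = 3.346080
  t = 2.0000: CF_t = 3.500000, DF = 0.913980, PV = 3.198930
  t = 3.0000: CF_t = 3.500000, DF = 0.873786, PV = 3.058250
  t = 4.0000: CF_t = 3.500000, DF = 0.835359, PV = 2.923757
  t = 5.0000: CF_t = 3.500000, DF = 0.798623, PV = 2.795179
  t = 6.0000: CF_t = 3.500000, DF = 0.763501, PV = 2.672255
  t = 7.0000: CF_t = 103.500000, DF = 0.729925, PV = 75.547232
Price P = sum_t PV_t = 93.541684

Answer: Price = 93.5417


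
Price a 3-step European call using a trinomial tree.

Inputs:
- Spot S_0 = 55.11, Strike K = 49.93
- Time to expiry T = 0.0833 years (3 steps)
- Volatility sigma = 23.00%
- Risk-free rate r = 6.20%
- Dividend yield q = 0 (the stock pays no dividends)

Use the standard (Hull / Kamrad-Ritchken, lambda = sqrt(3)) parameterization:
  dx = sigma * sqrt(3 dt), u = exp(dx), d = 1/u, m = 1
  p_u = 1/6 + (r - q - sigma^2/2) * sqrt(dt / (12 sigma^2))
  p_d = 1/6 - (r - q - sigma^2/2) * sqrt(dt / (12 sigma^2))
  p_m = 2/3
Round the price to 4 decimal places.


Answer: Price = V(0,0) = 5.5406

Derivation:
dt = T/N = 0.027767; dx = sigma*sqrt(3*dt) = 0.066382
u = exp(dx) = 1.068635; d = 1/u = 0.935773
p_u = 0.174102, p_m = 0.666667, p_d = 0.159232
Discount per step: exp(-r*dt) = 0.998280
Stock lattice S(k, j) with j the centered position index:
  k=0: S(0,+0) = 55.1100
  k=1: S(1,-1) = 51.5705; S(1,+0) = 55.1100; S(1,+1) = 58.8925
  k=2: S(2,-2) = 48.2583; S(2,-1) = 51.5705; S(2,+0) = 55.1100; S(2,+1) = 58.8925; S(2,+2) = 62.9345
  k=3: S(3,-3) = 45.1588; S(3,-2) = 48.2583; S(3,-1) = 51.5705; S(3,+0) = 55.1100; S(3,+1) = 58.8925; S(3,+2) = 62.9345; S(3,+3) = 67.2540
Terminal payoffs V(N, j) = max(S_T - K, 0):
  V(3,-3) = 0.000000; V(3,-2) = 0.000000; V(3,-1) = 1.640468; V(3,+0) = 5.180000; V(3,+1) = 8.962467; V(3,+2) = 13.004543; V(3,+3) = 17.324047
Backward induction: V(k, j) = exp(-r*dt) * [p_u * V(k+1, j+1) + p_m * V(k+1, j) + p_d * V(k+1, j-1)]
  V(2,-2) = exp(-r*dt) * [p_u*1.640468 + p_m*0.000000 + p_d*0.000000] = 0.285117
  V(2,-1) = exp(-r*dt) * [p_u*5.180000 + p_m*1.640468 + p_d*0.000000] = 1.992060
  V(2,+0) = exp(-r*dt) * [p_u*8.962467 + p_m*5.180000 + p_d*1.640468] = 5.265855
  V(2,+1) = exp(-r*dt) * [p_u*13.004543 + p_m*8.962467 + p_d*5.180000] = 9.048321
  V(2,+2) = exp(-r*dt) * [p_u*17.324047 + p_m*13.004543 + p_d*8.962467] = 13.090395
  V(1,-1) = exp(-r*dt) * [p_u*5.265855 + p_m*1.992060 + p_d*0.285117] = 2.286295
  V(1,+0) = exp(-r*dt) * [p_u*9.048321 + p_m*5.265855 + p_d*1.992060] = 5.393804
  V(1,+1) = exp(-r*dt) * [p_u*13.090395 + p_m*9.048321 + p_d*5.265855] = 9.134026
  V(0,+0) = exp(-r*dt) * [p_u*9.134026 + p_m*5.393804 + p_d*2.286295] = 5.540622


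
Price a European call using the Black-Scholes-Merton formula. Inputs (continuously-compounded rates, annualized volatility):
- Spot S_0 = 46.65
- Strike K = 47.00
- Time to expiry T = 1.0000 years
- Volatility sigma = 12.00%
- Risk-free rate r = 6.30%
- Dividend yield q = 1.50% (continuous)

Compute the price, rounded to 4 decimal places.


Answer: Price = 3.1892

Derivation:
d1 = (ln(S/K) + (r - q + 0.5*sigma^2) * T) / (sigma * sqrt(T)) = 0.39771105
d2 = d1 - sigma * sqrt(T) = 0.27771105
exp(-rT) = 0.93894347; exp(-qT) = 0.98511194
C = S_0 * exp(-qT) * N(d1) - K * exp(-rT) * N(d2)
N(d1) = 0.65457840; N(d2) = 0.60938291
C = 46.6500 * 0.98511194 * 0.65457840 - 47.0000 * 0.93894347 * 0.60938291 = 3.1892


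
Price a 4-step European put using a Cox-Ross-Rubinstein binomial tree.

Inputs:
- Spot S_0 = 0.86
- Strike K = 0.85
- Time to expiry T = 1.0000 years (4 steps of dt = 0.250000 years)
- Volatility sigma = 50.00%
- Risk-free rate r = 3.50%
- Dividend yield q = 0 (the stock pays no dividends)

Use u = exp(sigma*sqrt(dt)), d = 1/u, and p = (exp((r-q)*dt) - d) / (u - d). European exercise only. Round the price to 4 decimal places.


dt = T/N = 0.250000
u = exp(sigma*sqrt(dt)) = 1.284025; d = 1/u = 0.778801
p = (exp((r-q)*dt) - d) / (u - d) = 0.455219
Discount per step: exp(-r*dt) = 0.991288
Stock lattice S(k, i) with i counting down-moves:
  k=0: S(0,0) = 0.8600
  k=1: S(1,0) = 1.1043; S(1,1) = 0.6698
  k=2: S(2,0) = 1.4179; S(2,1) = 0.8600; S(2,2) = 0.5216
  k=3: S(3,0) = 1.8206; S(3,1) = 1.1043; S(3,2) = 0.6698; S(3,3) = 0.4062
  k=4: S(4,0) = 2.3377; S(4,1) = 1.4179; S(4,2) = 0.8600; S(4,3) = 0.5216; S(4,4) = 0.3164
Terminal payoffs V(N, i) = max(K - S_T, 0):
  V(4,0) = 0.000000; V(4,1) = 0.000000; V(4,2) = 0.000000; V(4,3) = 0.328384; V(4,4) = 0.533624
Backward induction: V(k, i) = exp(-r*dt) * [p * V(k+1, i) + (1-p) * V(k+1, i+1)].
  V(3,0) = exp(-r*dt) * [p*0.000000 + (1-p)*0.000000] = 0.000000
  V(3,1) = exp(-r*dt) * [p*0.000000 + (1-p)*0.000000] = 0.000000
  V(3,2) = exp(-r*dt) * [p*0.000000 + (1-p)*0.328384] = 0.177339
  V(3,3) = exp(-r*dt) * [p*0.328384 + (1-p)*0.533624] = 0.436360
  V(2,0) = exp(-r*dt) * [p*0.000000 + (1-p)*0.000000] = 0.000000
  V(2,1) = exp(-r*dt) * [p*0.000000 + (1-p)*0.177339] = 0.095769
  V(2,2) = exp(-r*dt) * [p*0.177339 + (1-p)*0.436360] = 0.315674
  V(1,0) = exp(-r*dt) * [p*0.000000 + (1-p)*0.095769] = 0.051719
  V(1,1) = exp(-r*dt) * [p*0.095769 + (1-p)*0.315674] = 0.213691
  V(0,0) = exp(-r*dt) * [p*0.051719 + (1-p)*0.213691] = 0.138739

Answer: Price = V(0,0) = 0.1387


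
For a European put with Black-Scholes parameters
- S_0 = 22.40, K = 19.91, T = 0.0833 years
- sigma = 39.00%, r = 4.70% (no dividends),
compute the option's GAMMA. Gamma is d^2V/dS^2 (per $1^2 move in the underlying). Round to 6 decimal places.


Answer: Gamma = 0.082810

Derivation:
d1 = 1.1379532170; d2 = 1.0253924334
phi(d1) = 0.2087939716; exp(-qT) = 1.0000000000; exp(-rT) = 0.9960925540
Gamma = exp(-qT) * phi(d1) / (S * sigma * sqrt(T)) = 1.0000000000 * 0.2087939716 / (22.4000 * 0.3900 * 0.2886173938) = 0.082810


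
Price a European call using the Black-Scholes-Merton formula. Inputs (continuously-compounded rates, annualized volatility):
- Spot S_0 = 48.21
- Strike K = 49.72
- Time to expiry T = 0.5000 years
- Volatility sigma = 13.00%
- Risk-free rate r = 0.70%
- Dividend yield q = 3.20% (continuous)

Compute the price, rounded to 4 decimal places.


d1 = (ln(S/K) + (r - q + 0.5*sigma^2) * T) / (sigma * sqrt(T)) = -0.42552379
d2 = d1 - sigma * sqrt(T) = -0.51744767
exp(-rT) = 0.99650612; exp(-qT) = 0.98412732
C = S_0 * exp(-qT) * N(d1) - K * exp(-rT) * N(d2)
N(d1) = 0.33522744; N(d2) = 0.30242185
C = 48.2100 * 0.98412732 * 0.33522744 - 49.7200 * 0.99650612 * 0.30242185 = 0.9209

Answer: Price = 0.9209


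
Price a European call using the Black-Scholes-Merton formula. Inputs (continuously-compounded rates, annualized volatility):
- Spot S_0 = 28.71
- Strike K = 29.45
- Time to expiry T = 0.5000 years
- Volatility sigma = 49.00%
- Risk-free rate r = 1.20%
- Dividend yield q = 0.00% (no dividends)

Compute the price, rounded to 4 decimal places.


d1 = (ln(S/K) + (r - q + 0.5*sigma^2) * T) / (sigma * sqrt(T)) = 0.11711011
d2 = d1 - sigma * sqrt(T) = -0.22937221
exp(-rT) = 0.99401796; exp(-qT) = 1.00000000
C = S_0 * exp(-qT) * N(d1) - K * exp(-rT) * N(d2)
N(d1) = 0.54661360; N(d2) = 0.40928982
C = 28.7100 * 1.00000000 * 0.54661360 - 29.4500 * 0.99401796 * 0.40928982 = 3.7118

Answer: Price = 3.7118


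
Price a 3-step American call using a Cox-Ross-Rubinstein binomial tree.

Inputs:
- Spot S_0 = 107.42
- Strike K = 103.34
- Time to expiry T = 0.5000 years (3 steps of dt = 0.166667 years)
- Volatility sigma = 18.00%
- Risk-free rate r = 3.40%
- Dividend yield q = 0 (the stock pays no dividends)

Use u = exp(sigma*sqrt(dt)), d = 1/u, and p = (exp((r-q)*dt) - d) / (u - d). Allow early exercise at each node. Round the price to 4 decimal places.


dt = T/N = 0.166667
u = exp(sigma*sqrt(dt)) = 1.076252; d = 1/u = 0.929150
p = (exp((r-q)*dt) - d) / (u - d) = 0.520269
Discount per step: exp(-r*dt) = 0.994349
Stock lattice S(k, i) with i counting down-moves:
  k=0: S(0,0) = 107.4200
  k=1: S(1,0) = 115.6110; S(1,1) = 99.8093
  k=2: S(2,0) = 124.4266; S(2,1) = 107.4200; S(2,2) = 92.7379
  k=3: S(3,0) = 133.9144; S(3,1) = 115.6110; S(3,2) = 99.8093; S(3,3) = 86.1674
Terminal payoffs V(N, i) = max(S_T - K, 0):
  V(3,0) = 30.574356; V(3,1) = 12.270996; V(3,2) = 0.000000; V(3,3) = 0.000000
Backward induction: V(k, i) = exp(-r*dt) * [p * V(k+1, i) + (1-p) * V(k+1, i+1)]; then take max(V_cont, immediate exercise) for American.
  V(2,0) = exp(-r*dt) * [p*30.574356 + (1-p)*12.270996] = 21.670511; exercise = 21.086573; V(2,0) = max -> 21.670511
  V(2,1) = exp(-r*dt) * [p*12.270996 + (1-p)*0.000000] = 6.348139; exercise = 4.080000; V(2,1) = max -> 6.348139
  V(2,2) = exp(-r*dt) * [p*0.000000 + (1-p)*0.000000] = 0.000000; exercise = 0.000000; V(2,2) = max -> 0.000000
  V(1,0) = exp(-r*dt) * [p*21.670511 + (1-p)*6.348139] = 14.238970; exercise = 12.270996; V(1,0) = max -> 14.238970
  V(1,1) = exp(-r*dt) * [p*6.348139 + (1-p)*0.000000] = 3.284074; exercise = 0.000000; V(1,1) = max -> 3.284074
  V(0,0) = exp(-r*dt) * [p*14.238970 + (1-p)*3.284074] = 8.932799; exercise = 4.080000; V(0,0) = max -> 8.932799

Answer: Price = V(0,0) = 8.9328


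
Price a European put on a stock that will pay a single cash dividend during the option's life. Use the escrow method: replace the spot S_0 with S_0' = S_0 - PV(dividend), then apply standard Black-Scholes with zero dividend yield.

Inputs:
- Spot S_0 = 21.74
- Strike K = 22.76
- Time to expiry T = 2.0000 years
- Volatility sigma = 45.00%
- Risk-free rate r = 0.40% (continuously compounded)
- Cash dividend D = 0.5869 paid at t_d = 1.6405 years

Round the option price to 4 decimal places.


Answer: Price = 6.1980

Derivation:
PV(D) = D * exp(-r * t_d) = 0.5869 * 0.99345948 = 0.58306137
S_0' = S_0 - PV(D) = 21.7400 - 0.58306137 = 21.15693863
d1 = (ln(S_0'/K) + (r + sigma^2/2)*T) / (sigma*sqrt(T)) = 0.21600275
d2 = d1 - sigma*sqrt(T) = -0.42039335
exp(-rT) = 0.99203191
N(-d1) = 0.41449280; N(-d2) = 0.66290094
P = K * exp(-rT) * N(-d2) - S_0' * N(-d1) = 22.7600 * 0.99203191 * 0.66290094 - 21.15693863 * 0.41449280 = 6.1980


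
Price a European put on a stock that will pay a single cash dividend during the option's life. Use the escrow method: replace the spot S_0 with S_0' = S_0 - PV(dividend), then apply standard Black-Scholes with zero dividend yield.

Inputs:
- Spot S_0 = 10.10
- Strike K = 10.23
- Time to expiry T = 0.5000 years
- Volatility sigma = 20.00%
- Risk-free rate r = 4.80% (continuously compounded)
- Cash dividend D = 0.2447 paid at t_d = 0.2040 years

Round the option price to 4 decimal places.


PV(D) = D * exp(-r * t_d) = 0.2447 * 0.99025579 = 0.24231559
S_0' = S_0 - PV(D) = 10.1000 - 0.24231559 = 9.85768441
d1 = (ln(S_0'/K) + (r + sigma^2/2)*T) / (sigma*sqrt(T)) = -0.02173141
d2 = d1 - sigma*sqrt(T) = -0.16315277
exp(-rT) = 0.97628571
N(-d1) = 0.50866890; N(-d2) = 0.56480092
P = K * exp(-rT) * N(-d2) - S_0' * N(-d1) = 10.2300 * 0.97628571 * 0.56480092 - 9.85768441 * 0.50866890 = 0.6266

Answer: Price = 0.6266


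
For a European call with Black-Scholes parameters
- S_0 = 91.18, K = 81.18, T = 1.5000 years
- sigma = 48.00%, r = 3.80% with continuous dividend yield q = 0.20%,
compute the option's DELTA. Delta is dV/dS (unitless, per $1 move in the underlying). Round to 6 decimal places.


Answer: Delta = 0.718030

Derivation:
d1 = 0.5833981417; d2 = -0.0044793966
phi(d1) = 0.3365140999; exp(-qT) = 0.9970044955; exp(-rT) = 0.9445940694
N(d1) = 0.7201873457
Delta = exp(-qT) * N(d1) = 0.9970044955 * 0.7201873457 = 0.718030


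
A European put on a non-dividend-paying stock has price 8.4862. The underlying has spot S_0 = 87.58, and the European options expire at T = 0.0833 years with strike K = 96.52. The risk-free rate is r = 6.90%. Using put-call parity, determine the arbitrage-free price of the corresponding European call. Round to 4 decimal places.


Put-call parity: C - P = S_0 * exp(-qT) - K * exp(-rT).
S_0 * exp(-qT) = 87.5800 * 1.00000000 = 87.58000000
K * exp(-rT) = 96.5200 * 0.99426879 = 95.96682327
C = P + S*exp(-qT) - K*exp(-rT)
C = 8.4862 + 87.58000000 - 95.96682327 = 0.0994

Answer: Call price = 0.0994


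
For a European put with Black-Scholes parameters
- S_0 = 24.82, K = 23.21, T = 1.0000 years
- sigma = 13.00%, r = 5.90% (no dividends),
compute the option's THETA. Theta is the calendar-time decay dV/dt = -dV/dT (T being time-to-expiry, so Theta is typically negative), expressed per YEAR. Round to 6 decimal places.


Answer: Theta = -0.140831

Derivation:
d1 = 1.0347427653; d2 = 0.9047427653
phi(d1) = 0.2335673449; exp(-qT) = 1.0000000000; exp(-rT) = 0.9427067692
Theta = -S*exp(-qT)*phi(d1)*sigma/(2*sqrt(T)) + r*K*exp(-rT)*N(-d2) - q*S*exp(-qT)*N(-d1)
N(-d1) = 0.1503945292; N(-d2) = 0.1828008397; sqrt(T) = 1.0000000000
Term 1 = -24.8200 * 1.0000000000 * 0.2335673449 * 0.1300 / (2 * 1.0000000000) = -0.3768141975
Term 2 = 0.0590 * 23.2100 * 0.9427067692 * 0.1828008397 = 0.2359836771
Term 3 = 0 (no dividend yield, q = 0)
Theta = -0.3768141975 + (0.2359836771) + (0.0000000000) = -0.140831


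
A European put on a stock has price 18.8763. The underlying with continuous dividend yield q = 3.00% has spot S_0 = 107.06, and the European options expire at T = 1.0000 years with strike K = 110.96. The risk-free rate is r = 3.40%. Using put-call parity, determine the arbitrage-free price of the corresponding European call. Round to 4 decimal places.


Answer: Call price = 15.5214

Derivation:
Put-call parity: C - P = S_0 * exp(-qT) - K * exp(-rT).
S_0 * exp(-qT) = 107.0600 * 0.97044553 = 103.89589882
K * exp(-rT) = 110.9600 * 0.96657150 = 107.25077415
C = P + S*exp(-qT) - K*exp(-rT)
C = 18.8763 + 103.89589882 - 107.25077415 = 15.5214


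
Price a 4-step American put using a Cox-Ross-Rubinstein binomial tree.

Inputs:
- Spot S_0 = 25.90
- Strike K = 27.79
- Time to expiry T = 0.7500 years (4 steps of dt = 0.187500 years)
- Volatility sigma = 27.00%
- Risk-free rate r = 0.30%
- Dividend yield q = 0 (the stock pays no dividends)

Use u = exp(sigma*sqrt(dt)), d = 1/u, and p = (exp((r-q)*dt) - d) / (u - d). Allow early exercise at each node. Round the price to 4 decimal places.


Answer: Price = V(0,0) = 3.6172

Derivation:
dt = T/N = 0.187500
u = exp(sigma*sqrt(dt)) = 1.124022; d = 1/u = 0.889662
p = (exp((r-q)*dt) - d) / (u - d) = 0.473206
Discount per step: exp(-r*dt) = 0.999438
Stock lattice S(k, i) with i counting down-moves:
  k=0: S(0,0) = 25.9000
  k=1: S(1,0) = 29.1122; S(1,1) = 23.0423
  k=2: S(2,0) = 32.7227; S(2,1) = 25.9000; S(2,2) = 20.4998
  k=3: S(3,0) = 36.7811; S(3,1) = 29.1122; S(3,2) = 23.0423; S(3,3) = 18.2379
  k=4: S(4,0) = 41.3427; S(4,1) = 32.7227; S(4,2) = 25.9000; S(4,3) = 20.4998; S(4,4) = 16.2256
Terminal payoffs V(N, i) = max(K - S_T, 0):
  V(4,0) = 0.000000; V(4,1) = 0.000000; V(4,2) = 1.890000; V(4,3) = 7.290180; V(4,4) = 11.564416
Backward induction: V(k, i) = exp(-r*dt) * [p * V(k+1, i) + (1-p) * V(k+1, i+1)]; then take max(V_cont, immediate exercise) for American.
  V(3,0) = exp(-r*dt) * [p*0.000000 + (1-p)*0.000000] = 0.000000; exercise = 0.000000; V(3,0) = max -> 0.000000
  V(3,1) = exp(-r*dt) * [p*0.000000 + (1-p)*1.890000] = 0.995081; exercise = 0.000000; V(3,1) = max -> 0.995081
  V(3,2) = exp(-r*dt) * [p*1.890000 + (1-p)*7.290180] = 4.732121; exercise = 4.747749; V(3,2) = max -> 4.747749
  V(3,3) = exp(-r*dt) * [p*7.290180 + (1-p)*11.564416] = 9.536457; exercise = 9.552085; V(3,3) = max -> 9.552085
  V(2,0) = exp(-r*dt) * [p*0.000000 + (1-p)*0.995081] = 0.523908; exercise = 0.000000; V(2,0) = max -> 0.523908
  V(2,1) = exp(-r*dt) * [p*0.995081 + (1-p)*4.747749] = 2.970294; exercise = 1.890000; V(2,1) = max -> 2.970294
  V(2,2) = exp(-r*dt) * [p*4.747749 + (1-p)*9.552085] = 7.274552; exercise = 7.290180; V(2,2) = max -> 7.290180
  V(1,0) = exp(-r*dt) * [p*0.523908 + (1-p)*2.970294] = 1.811631; exercise = 0.000000; V(1,0) = max -> 1.811631
  V(1,1) = exp(-r*dt) * [p*2.970294 + (1-p)*7.290180] = 5.243035; exercise = 4.747749; V(1,1) = max -> 5.243035
  V(0,0) = exp(-r*dt) * [p*1.811631 + (1-p)*5.243035] = 3.617240; exercise = 1.890000; V(0,0) = max -> 3.617240


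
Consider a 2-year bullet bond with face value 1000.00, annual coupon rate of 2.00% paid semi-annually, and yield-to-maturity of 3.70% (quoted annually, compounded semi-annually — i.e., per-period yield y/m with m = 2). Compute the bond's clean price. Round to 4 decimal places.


Coupon per period c = face * coupon_rate / m = 10.000000
Periods per year m = 2; per-period yield y/m = 0.018500
Number of cashflows N = 4
Cashflows (t years, CF_t, discount factor 1/(1+y/m)^(m*t), PV):
  t = 0.5000: CF_t = 10.000000, DF = 0.981836, PV = 9.818360
  t = 1.0000: CF_t = 10.000000, DF = 0.964002, PV = 9.640020
  t = 1.5000: CF_t = 10.000000, DF = 0.946492, PV = 9.464919
  t = 2.0000: CF_t = 1010.000000, DF = 0.929300, PV = 938.592848
Price P = sum_t PV_t = 967.516147

Answer: Price = 967.5161


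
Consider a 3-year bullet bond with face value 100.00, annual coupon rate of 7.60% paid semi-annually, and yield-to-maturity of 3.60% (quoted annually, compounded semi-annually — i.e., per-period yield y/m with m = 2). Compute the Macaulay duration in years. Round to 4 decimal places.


Coupon per period c = face * coupon_rate / m = 3.800000
Periods per year m = 2; per-period yield y/m = 0.018000
Number of cashflows N = 6
Cashflows (t years, CF_t, discount factor 1/(1+y/m)^(m*t), PV):
  t = 0.5000: CF_t = 3.800000, DF = 0.982318, PV = 3.732809
  t = 1.0000: CF_t = 3.800000, DF = 0.964949, PV = 3.666807
  t = 1.5000: CF_t = 3.800000, DF = 0.947887, PV = 3.601971
  t = 2.0000: CF_t = 3.800000, DF = 0.931127, PV = 3.538282
  t = 2.5000: CF_t = 3.800000, DF = 0.914663, PV = 3.475719
  t = 3.0000: CF_t = 103.800000, DF = 0.898490, PV = 93.263280
Price P = sum_t PV_t = 111.278870
Macaulay numerator sum_t t * PV_t:
  t * PV_t at t = 0.5000: 1.866405
  t * PV_t at t = 1.0000: 3.666807
  t * PV_t at t = 1.5000: 5.402957
  t * PV_t at t = 2.0000: 7.076565
  t * PV_t at t = 2.5000: 8.689298
  t * PV_t at t = 3.0000: 279.789840
Macaulay duration D = (sum_t t * PV_t) / P = 306.491872 / 111.278870 = 2.754268

Answer: Macaulay duration = 2.7543 years


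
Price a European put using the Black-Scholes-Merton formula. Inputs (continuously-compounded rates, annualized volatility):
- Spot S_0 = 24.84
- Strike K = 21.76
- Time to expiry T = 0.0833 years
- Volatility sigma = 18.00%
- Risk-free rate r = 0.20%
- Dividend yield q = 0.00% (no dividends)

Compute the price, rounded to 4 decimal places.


d1 = (ln(S/K) + (r - q + 0.5*sigma^2) * T) / (sigma * sqrt(T)) = 2.57738172
d2 = d1 - sigma * sqrt(T) = 2.52543059
exp(-rT) = 0.99983341; exp(-qT) = 1.00000000
P = K * exp(-rT) * N(-d2) - S_0 * exp(-qT) * N(-d1)
N(-d1) = 0.00497760; N(-d2) = 0.00577783
P = 21.7600 * 0.99983341 * 0.00577783 - 24.8400 * 1.00000000 * 0.00497760 = 0.0021

Answer: Price = 0.0021


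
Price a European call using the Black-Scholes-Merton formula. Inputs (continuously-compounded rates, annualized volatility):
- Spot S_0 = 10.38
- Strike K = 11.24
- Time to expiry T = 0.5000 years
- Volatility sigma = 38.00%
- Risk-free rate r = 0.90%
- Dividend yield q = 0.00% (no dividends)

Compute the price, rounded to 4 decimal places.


Answer: Price = 0.7923

Derivation:
d1 = (ln(S/K) + (r - q + 0.5*sigma^2) * T) / (sigma * sqrt(T)) = -0.14513540
d2 = d1 - sigma * sqrt(T) = -0.41383598
exp(-rT) = 0.99551011; exp(-qT) = 1.00000000
C = S_0 * exp(-qT) * N(d1) - K * exp(-rT) * N(d2)
N(d1) = 0.44230198; N(d2) = 0.33949712
C = 10.3800 * 1.00000000 * 0.44230198 - 11.2400 * 0.99551011 * 0.33949712 = 0.7923


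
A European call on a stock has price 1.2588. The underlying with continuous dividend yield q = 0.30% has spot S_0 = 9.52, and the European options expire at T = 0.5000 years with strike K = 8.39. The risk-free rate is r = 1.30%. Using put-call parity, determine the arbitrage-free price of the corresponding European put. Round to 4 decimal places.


Answer: Put price = 0.0887

Derivation:
Put-call parity: C - P = S_0 * exp(-qT) - K * exp(-rT).
S_0 * exp(-qT) = 9.5200 * 0.99850112 = 9.50573070
K * exp(-rT) = 8.3900 * 0.99352108 = 8.33564186
P = C - S*exp(-qT) + K*exp(-rT)
P = 1.2588 - 9.50573070 + 8.33564186 = 0.0887


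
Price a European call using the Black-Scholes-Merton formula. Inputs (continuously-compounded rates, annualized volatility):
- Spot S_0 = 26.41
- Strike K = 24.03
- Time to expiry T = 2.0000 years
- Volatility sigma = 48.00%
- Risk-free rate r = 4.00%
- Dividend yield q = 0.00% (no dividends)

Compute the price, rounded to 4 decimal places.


d1 = (ln(S/K) + (r - q + 0.5*sigma^2) * T) / (sigma * sqrt(T)) = 0.59638517
d2 = d1 - sigma * sqrt(T) = -0.08243734
exp(-rT) = 0.92311635; exp(-qT) = 1.00000000
C = S_0 * exp(-qT) * N(d1) - K * exp(-rT) * N(d2)
N(d1) = 0.72454103; N(d2) = 0.46714947
C = 26.4100 * 1.00000000 * 0.72454103 - 24.0300 * 0.92311635 * 0.46714947 = 8.7726

Answer: Price = 8.7726


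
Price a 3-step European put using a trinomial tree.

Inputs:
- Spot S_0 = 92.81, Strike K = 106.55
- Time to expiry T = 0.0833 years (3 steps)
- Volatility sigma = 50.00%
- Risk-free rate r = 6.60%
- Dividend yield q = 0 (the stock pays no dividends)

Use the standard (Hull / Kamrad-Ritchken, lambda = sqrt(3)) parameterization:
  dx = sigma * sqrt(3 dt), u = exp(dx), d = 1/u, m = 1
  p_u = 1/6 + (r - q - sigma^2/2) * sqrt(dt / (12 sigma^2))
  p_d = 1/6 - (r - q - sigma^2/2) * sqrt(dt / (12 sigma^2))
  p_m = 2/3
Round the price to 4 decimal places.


Answer: Price = V(0,0) = 14.3518

Derivation:
dt = T/N = 0.027767; dx = sigma*sqrt(3*dt) = 0.144309
u = exp(dx) = 1.155241; d = 1/u = 0.865620
p_u = 0.160991, p_m = 0.666667, p_d = 0.172343
Discount per step: exp(-r*dt) = 0.998169
Stock lattice S(k, j) with j the centered position index:
  k=0: S(0,+0) = 92.8100
  k=1: S(1,-1) = 80.3382; S(1,+0) = 92.8100; S(1,+1) = 107.2179
  k=2: S(2,-2) = 69.5424; S(2,-1) = 80.3382; S(2,+0) = 92.8100; S(2,+1) = 107.2179; S(2,+2) = 123.8625
  k=3: S(3,-3) = 60.1973; S(3,-2) = 69.5424; S(3,-1) = 80.3382; S(3,+0) = 92.8100; S(3,+1) = 107.2179; S(3,+2) = 123.8625; S(3,+3) = 143.0910
Terminal payoffs V(N, j) = max(K - S_T, 0):
  V(3,-3) = 46.352652; V(3,-2) = 37.007575; V(3,-1) = 26.211762; V(3,+0) = 13.740000; V(3,+1) = 0.000000; V(3,+2) = 0.000000; V(3,+3) = 0.000000
Backward induction: V(k, j) = exp(-r*dt) * [p_u * V(k+1, j+1) + p_m * V(k+1, j) + p_d * V(k+1, j-1)]
  V(2,-2) = exp(-r*dt) * [p_u*26.211762 + p_m*37.007575 + p_d*46.352652] = 36.812584
  V(2,-1) = exp(-r*dt) * [p_u*13.740000 + p_m*26.211762 + p_d*37.007575] = 26.016785
  V(2,+0) = exp(-r*dt) * [p_u*0.000000 + p_m*13.740000 + p_d*26.211762] = 13.652366
  V(2,+1) = exp(-r*dt) * [p_u*0.000000 + p_m*0.000000 + p_d*13.740000] = 2.363655
  V(2,+2) = exp(-r*dt) * [p_u*0.000000 + p_m*0.000000 + p_d*0.000000] = 0.000000
  V(1,-1) = exp(-r*dt) * [p_u*13.652366 + p_m*26.016785 + p_d*36.812584] = 25.839412
  V(1,+0) = exp(-r*dt) * [p_u*2.363655 + p_m*13.652366 + p_d*26.016785] = 13.940339
  V(1,+1) = exp(-r*dt) * [p_u*0.000000 + p_m*2.363655 + p_d*13.652366] = 3.921464
  V(0,+0) = exp(-r*dt) * [p_u*3.921464 + p_m*13.940339 + p_d*25.839412] = 14.351790


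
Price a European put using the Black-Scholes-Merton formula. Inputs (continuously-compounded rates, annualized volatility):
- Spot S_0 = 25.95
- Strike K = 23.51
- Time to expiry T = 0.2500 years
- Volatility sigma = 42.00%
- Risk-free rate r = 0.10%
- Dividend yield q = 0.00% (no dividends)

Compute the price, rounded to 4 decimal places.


Answer: Price = 1.0694

Derivation:
d1 = (ln(S/K) + (r - q + 0.5*sigma^2) * T) / (sigma * sqrt(T)) = 0.57640832
d2 = d1 - sigma * sqrt(T) = 0.36640832
exp(-rT) = 0.99975003; exp(-qT) = 1.00000000
P = K * exp(-rT) * N(-d2) - S_0 * exp(-qT) * N(-d1)
N(-d1) = 0.28216961; N(-d2) = 0.35703021
P = 23.5100 * 0.99975003 * 0.35703021 - 25.9500 * 1.00000000 * 0.28216961 = 1.0694


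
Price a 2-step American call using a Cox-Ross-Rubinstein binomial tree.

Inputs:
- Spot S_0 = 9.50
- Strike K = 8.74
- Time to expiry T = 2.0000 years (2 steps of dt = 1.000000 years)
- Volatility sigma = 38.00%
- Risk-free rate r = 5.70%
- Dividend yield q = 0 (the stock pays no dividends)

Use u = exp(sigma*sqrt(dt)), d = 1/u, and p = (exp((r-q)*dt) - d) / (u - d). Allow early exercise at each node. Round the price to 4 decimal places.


Answer: Price = V(0,0) = 2.7325

Derivation:
dt = T/N = 1.000000
u = exp(sigma*sqrt(dt)) = 1.462285; d = 1/u = 0.683861
p = (exp((r-q)*dt) - d) / (u - d) = 0.481479
Discount per step: exp(-r*dt) = 0.944594
Stock lattice S(k, i) with i counting down-moves:
  k=0: S(0,0) = 9.5000
  k=1: S(1,0) = 13.8917; S(1,1) = 6.4967
  k=2: S(2,0) = 20.3136; S(2,1) = 9.5000; S(2,2) = 4.4428
Terminal payoffs V(N, i) = max(S_T - K, 0):
  V(2,0) = 11.573624; V(2,1) = 0.760000; V(2,2) = 0.000000
Backward induction: V(k, i) = exp(-r*dt) * [p * V(k+1, i) + (1-p) * V(k+1, i+1)]; then take max(V_cont, immediate exercise) for American.
  V(1,0) = exp(-r*dt) * [p*11.573624 + (1-p)*0.760000] = 5.635951; exercise = 5.151704; V(1,0) = max -> 5.635951
  V(1,1) = exp(-r*dt) * [p*0.760000 + (1-p)*0.000000] = 0.345650; exercise = 0.000000; V(1,1) = max -> 0.345650
  V(0,0) = exp(-r*dt) * [p*5.635951 + (1-p)*0.345650] = 2.732539; exercise = 0.760000; V(0,0) = max -> 2.732539


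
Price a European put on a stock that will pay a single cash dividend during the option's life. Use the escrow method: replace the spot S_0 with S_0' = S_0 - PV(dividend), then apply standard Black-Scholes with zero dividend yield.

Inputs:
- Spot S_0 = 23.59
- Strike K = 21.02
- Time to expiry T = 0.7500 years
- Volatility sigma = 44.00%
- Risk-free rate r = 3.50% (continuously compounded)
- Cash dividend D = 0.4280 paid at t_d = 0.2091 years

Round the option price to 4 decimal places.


PV(D) = D * exp(-r * t_d) = 0.4280 * 0.99270822 = 0.42487912
S_0' = S_0 - PV(D) = 23.5900 - 0.42487912 = 23.16512088
d1 = (ln(S_0'/K) + (r + sigma^2/2)*T) / (sigma*sqrt(T)) = 0.51442794
d2 = d1 - sigma*sqrt(T) = 0.13337676
exp(-rT) = 0.97409154
N(-d1) = 0.30347642; N(-d2) = 0.44694771
P = K * exp(-rT) * N(-d2) - S_0' * N(-d1) = 21.0200 * 0.97409154 * 0.44694771 - 23.16512088 * 0.30347642 = 2.1214

Answer: Price = 2.1214


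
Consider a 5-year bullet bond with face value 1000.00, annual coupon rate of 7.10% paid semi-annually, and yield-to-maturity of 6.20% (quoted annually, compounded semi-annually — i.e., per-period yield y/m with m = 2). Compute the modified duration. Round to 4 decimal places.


Coupon per period c = face * coupon_rate / m = 35.500000
Periods per year m = 2; per-period yield y/m = 0.031000
Number of cashflows N = 10
Cashflows (t years, CF_t, discount factor 1/(1+y/m)^(m*t), PV):
  t = 0.5000: CF_t = 35.500000, DF = 0.969932, PV = 34.432590
  t = 1.0000: CF_t = 35.500000, DF = 0.940768, PV = 33.397274
  t = 1.5000: CF_t = 35.500000, DF = 0.912481, PV = 32.393088
  t = 2.0000: CF_t = 35.500000, DF = 0.885045, PV = 31.419096
  t = 2.5000: CF_t = 35.500000, DF = 0.858434, PV = 30.474390
  t = 3.0000: CF_t = 35.500000, DF = 0.832622, PV = 29.558090
  t = 3.5000: CF_t = 35.500000, DF = 0.807587, PV = 28.669340
  t = 4.0000: CF_t = 35.500000, DF = 0.783305, PV = 27.807313
  t = 4.5000: CF_t = 35.500000, DF = 0.759752, PV = 26.971206
  t = 5.0000: CF_t = 1035.500000, DF = 0.736908, PV = 763.068367
Price P = sum_t PV_t = 1038.190756
First compute Macaulay numerator sum_t t * PV_t:
  t * PV_t at t = 0.5000: 17.216295
  t * PV_t at t = 1.0000: 33.397274
  t * PV_t at t = 1.5000: 48.589633
  t * PV_t at t = 2.0000: 62.838193
  t * PV_t at t = 2.5000: 76.185976
  t * PV_t at t = 3.0000: 88.674269
  t * PV_t at t = 3.5000: 100.342690
  t * PV_t at t = 4.0000: 111.229253
  t * PV_t at t = 4.5000: 121.370427
  t * PV_t at t = 5.0000: 3815.341836
Macaulay duration D = 4475.185846 / 1038.190756 = 4.310562
Modified duration = D / (1 + y/m) = 4.310562 / (1 + 0.031000) = 4.180953

Answer: Modified duration = 4.1810


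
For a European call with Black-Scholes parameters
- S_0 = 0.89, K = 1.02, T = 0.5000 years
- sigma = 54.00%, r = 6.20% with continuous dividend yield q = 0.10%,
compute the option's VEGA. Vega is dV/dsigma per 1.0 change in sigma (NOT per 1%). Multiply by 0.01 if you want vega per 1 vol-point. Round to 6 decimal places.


d1 = -0.0862577133; d2 = -0.4680953751
phi(d1) = 0.3974608939; exp(-qT) = 0.9995001250; exp(-rT) = 0.9694755731
Vega = S * exp(-qT) * phi(d1) * sqrt(T) = 0.8900 * 0.9995001250 * 0.3974608939 * 0.7071067812 = 0.250007

Answer: Vega = 0.250007


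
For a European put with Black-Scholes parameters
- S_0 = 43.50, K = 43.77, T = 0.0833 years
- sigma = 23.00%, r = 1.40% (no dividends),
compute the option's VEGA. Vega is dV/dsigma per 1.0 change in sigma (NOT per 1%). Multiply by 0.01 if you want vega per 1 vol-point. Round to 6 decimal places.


d1 = -0.0424547028; d2 = -0.1088367034
phi(d1) = 0.3985829152; exp(-qT) = 1.0000000000; exp(-rT) = 0.9988344797
Vega = S * exp(-qT) * phi(d1) * sqrt(T) = 43.5000 * 1.0000000000 * 0.3985829152 * 0.2886173938 = 5.004151

Answer: Vega = 5.004151


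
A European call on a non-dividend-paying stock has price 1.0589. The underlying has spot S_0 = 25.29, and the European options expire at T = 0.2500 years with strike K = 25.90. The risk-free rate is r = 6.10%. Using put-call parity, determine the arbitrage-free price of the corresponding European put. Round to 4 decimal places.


Put-call parity: C - P = S_0 * exp(-qT) - K * exp(-rT).
S_0 * exp(-qT) = 25.2900 * 1.00000000 = 25.29000000
K * exp(-rT) = 25.9000 * 0.98486569 = 25.50802143
P = C - S*exp(-qT) + K*exp(-rT)
P = 1.0589 - 25.29000000 + 25.50802143 = 1.2769

Answer: Put price = 1.2769


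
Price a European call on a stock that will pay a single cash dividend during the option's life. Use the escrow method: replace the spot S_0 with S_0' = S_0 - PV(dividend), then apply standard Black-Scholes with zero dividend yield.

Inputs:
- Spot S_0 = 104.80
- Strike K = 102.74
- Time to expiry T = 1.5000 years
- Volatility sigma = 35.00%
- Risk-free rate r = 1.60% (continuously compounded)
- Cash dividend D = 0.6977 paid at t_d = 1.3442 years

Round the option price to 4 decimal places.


Answer: Price = 19.3176

Derivation:
PV(D) = D * exp(-r * t_d) = 0.6977 * 0.97872243 = 0.68285464
S_0' = S_0 - PV(D) = 104.8000 - 0.68285464 = 104.11714536
d1 = (ln(S_0'/K) + (r + sigma^2/2)*T) / (sigma*sqrt(T)) = 0.30138087
d2 = d1 - sigma*sqrt(T) = -0.12727983
exp(-rT) = 0.97628571
N(d1) = 0.61843796; N(d2) = 0.44935946
C = S_0' * N(d1) - K * exp(-rT) * N(d2) = 104.11714536 * 0.61843796 - 102.7400 * 0.97628571 * 0.44935946 = 19.3176


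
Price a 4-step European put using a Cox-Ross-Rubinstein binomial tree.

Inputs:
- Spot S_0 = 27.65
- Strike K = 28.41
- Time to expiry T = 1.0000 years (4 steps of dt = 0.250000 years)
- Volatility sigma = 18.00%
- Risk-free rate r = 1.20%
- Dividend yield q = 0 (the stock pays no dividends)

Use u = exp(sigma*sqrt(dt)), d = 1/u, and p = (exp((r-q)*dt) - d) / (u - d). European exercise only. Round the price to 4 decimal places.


Answer: Price = V(0,0) = 2.2147

Derivation:
dt = T/N = 0.250000
u = exp(sigma*sqrt(dt)) = 1.094174; d = 1/u = 0.913931
p = (exp((r-q)*dt) - d) / (u - d) = 0.494184
Discount per step: exp(-r*dt) = 0.997004
Stock lattice S(k, i) with i counting down-moves:
  k=0: S(0,0) = 27.6500
  k=1: S(1,0) = 30.2539; S(1,1) = 25.2702
  k=2: S(2,0) = 33.1031; S(2,1) = 27.6500; S(2,2) = 23.0952
  k=3: S(3,0) = 36.2205; S(3,1) = 30.2539; S(3,2) = 25.2702; S(3,3) = 21.1074
  k=4: S(4,0) = 39.6316; S(4,1) = 33.1031; S(4,2) = 27.6500; S(4,3) = 23.0952; S(4,4) = 19.2908
Terminal payoffs V(N, i) = max(K - S_T, 0):
  V(4,0) = 0.000000; V(4,1) = 0.000000; V(4,2) = 0.760000; V(4,3) = 5.314779; V(4,4) = 9.119250
Backward induction: V(k, i) = exp(-r*dt) * [p * V(k+1, i) + (1-p) * V(k+1, i+1)].
  V(3,0) = exp(-r*dt) * [p*0.000000 + (1-p)*0.000000] = 0.000000
  V(3,1) = exp(-r*dt) * [p*0.000000 + (1-p)*0.760000] = 0.383268
  V(3,2) = exp(-r*dt) * [p*0.760000 + (1-p)*5.314779] = 3.054700
  V(3,3) = exp(-r*dt) * [p*5.314779 + (1-p)*9.119250] = 7.217455
  V(2,0) = exp(-r*dt) * [p*0.000000 + (1-p)*0.383268] = 0.193282
  V(2,1) = exp(-r*dt) * [p*0.383268 + (1-p)*3.054700] = 1.729325
  V(2,2) = exp(-r*dt) * [p*3.054700 + (1-p)*7.217455] = 5.144829
  V(1,0) = exp(-r*dt) * [p*0.193282 + (1-p)*1.729325] = 0.967330
  V(1,1) = exp(-r*dt) * [p*1.729325 + (1-p)*5.144829] = 3.446585
  V(0,0) = exp(-r*dt) * [p*0.967330 + (1-p)*3.446585] = 2.214722


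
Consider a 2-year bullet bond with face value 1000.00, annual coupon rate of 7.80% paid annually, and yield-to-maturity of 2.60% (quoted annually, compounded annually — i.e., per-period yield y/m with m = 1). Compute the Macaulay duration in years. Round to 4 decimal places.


Coupon per period c = face * coupon_rate / m = 78.000000
Periods per year m = 1; per-period yield y/m = 0.026000
Number of cashflows N = 2
Cashflows (t years, CF_t, discount factor 1/(1+y/m)^(m*t), PV):
  t = 1.0000: CF_t = 78.000000, DF = 0.974659, PV = 76.023392
  t = 2.0000: CF_t = 1078.000000, DF = 0.949960, PV = 1024.056785
Price P = sum_t PV_t = 1100.080177
Macaulay numerator sum_t t * PV_t:
  t * PV_t at t = 1.0000: 76.023392
  t * PV_t at t = 2.0000: 2048.113570
Macaulay duration D = (sum_t t * PV_t) / P = 2124.136961 / 1100.080177 = 1.930893

Answer: Macaulay duration = 1.9309 years


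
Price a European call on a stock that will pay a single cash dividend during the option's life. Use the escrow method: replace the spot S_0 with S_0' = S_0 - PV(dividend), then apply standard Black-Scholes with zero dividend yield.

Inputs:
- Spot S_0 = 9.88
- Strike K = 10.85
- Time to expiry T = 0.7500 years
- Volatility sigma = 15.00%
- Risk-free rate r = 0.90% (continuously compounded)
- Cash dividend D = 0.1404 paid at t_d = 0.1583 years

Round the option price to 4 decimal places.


PV(D) = D * exp(-r * t_d) = 0.1404 * 0.99857631 = 0.14020011
S_0' = S_0 - PV(D) = 9.8800 - 0.14020011 = 9.73979989
d1 = (ln(S_0'/K) + (r + sigma^2/2)*T) / (sigma*sqrt(T)) = -0.71404378
d2 = d1 - sigma*sqrt(T) = -0.84394759
exp(-rT) = 0.99327273
N(d1) = 0.23760005; N(d2) = 0.19934935
C = S_0' * N(d1) - K * exp(-rT) * N(d2) = 9.73979989 * 0.23760005 - 10.8500 * 0.99327273 * 0.19934935 = 0.1658

Answer: Price = 0.1658


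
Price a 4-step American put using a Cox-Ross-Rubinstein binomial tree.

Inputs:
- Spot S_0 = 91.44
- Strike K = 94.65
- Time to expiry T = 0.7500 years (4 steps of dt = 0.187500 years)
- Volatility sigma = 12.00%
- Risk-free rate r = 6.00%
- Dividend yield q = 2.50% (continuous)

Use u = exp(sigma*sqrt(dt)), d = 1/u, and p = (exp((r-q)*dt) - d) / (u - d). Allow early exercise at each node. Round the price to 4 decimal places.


dt = T/N = 0.187500
u = exp(sigma*sqrt(dt)) = 1.053335; d = 1/u = 0.949365
p = (exp((r-q)*dt) - d) / (u - d) = 0.550339
Discount per step: exp(-r*dt) = 0.988813
Stock lattice S(k, i) with i counting down-moves:
  k=0: S(0,0) = 91.4400
  k=1: S(1,0) = 96.3170; S(1,1) = 86.8100
  k=2: S(2,0) = 101.4541; S(2,1) = 91.4400; S(2,2) = 82.4144
  k=3: S(3,0) = 106.8651; S(3,1) = 96.3170; S(3,2) = 86.8100; S(3,3) = 78.2414
  k=4: S(4,0) = 112.5648; S(4,1) = 101.4541; S(4,2) = 91.4400; S(4,3) = 82.4144; S(4,4) = 74.2796
Terminal payoffs V(N, i) = max(K - S_T, 0):
  V(4,0) = 0.000000; V(4,1) = 0.000000; V(4,2) = 3.210000; V(4,3) = 12.235617; V(4,4) = 20.370358
Backward induction: V(k, i) = exp(-r*dt) * [p * V(k+1, i) + (1-p) * V(k+1, i+1)]; then take max(V_cont, immediate exercise) for American.
  V(3,0) = exp(-r*dt) * [p*0.000000 + (1-p)*0.000000] = 0.000000; exercise = 0.000000; V(3,0) = max -> 0.000000
  V(3,1) = exp(-r*dt) * [p*0.000000 + (1-p)*3.210000] = 1.427263; exercise = 0.000000; V(3,1) = max -> 1.427263
  V(3,2) = exp(-r*dt) * [p*3.210000 + (1-p)*12.235617] = 7.187153; exercise = 7.840028; V(3,2) = max -> 7.840028
  V(3,3) = exp(-r*dt) * [p*12.235617 + (1-p)*20.370358] = 15.715690; exercise = 16.408637; V(3,3) = max -> 16.408637
  V(2,0) = exp(-r*dt) * [p*0.000000 + (1-p)*1.427263] = 0.634604; exercise = 0.000000; V(2,0) = max -> 0.634604
  V(2,1) = exp(-r*dt) * [p*1.427263 + (1-p)*7.840028] = 4.262606; exercise = 3.210000; V(2,1) = max -> 4.262606
  V(2,2) = exp(-r*dt) * [p*7.840028 + (1-p)*16.408637] = 11.562185; exercise = 12.235617; V(2,2) = max -> 12.235617
  V(1,0) = exp(-r*dt) * [p*0.634604 + (1-p)*4.262606] = 2.240625; exercise = 0.000000; V(1,0) = max -> 2.240625
  V(1,1) = exp(-r*dt) * [p*4.262606 + (1-p)*12.235617] = 7.759963; exercise = 7.840028; V(1,1) = max -> 7.840028
  V(0,0) = exp(-r*dt) * [p*2.240625 + (1-p)*7.840028] = 4.705223; exercise = 3.210000; V(0,0) = max -> 4.705223

Answer: Price = V(0,0) = 4.7052
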